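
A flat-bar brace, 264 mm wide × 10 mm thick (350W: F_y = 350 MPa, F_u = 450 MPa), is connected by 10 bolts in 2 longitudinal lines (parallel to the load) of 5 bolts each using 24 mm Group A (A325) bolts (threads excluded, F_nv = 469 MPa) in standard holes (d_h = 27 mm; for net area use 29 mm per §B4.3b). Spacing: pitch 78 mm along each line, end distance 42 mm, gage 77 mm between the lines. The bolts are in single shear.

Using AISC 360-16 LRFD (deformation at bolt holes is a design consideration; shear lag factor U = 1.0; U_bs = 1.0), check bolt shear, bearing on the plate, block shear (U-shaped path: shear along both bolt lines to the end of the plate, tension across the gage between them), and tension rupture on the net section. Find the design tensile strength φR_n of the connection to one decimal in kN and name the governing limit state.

695.3 kN (net-section rupture governs)

Bolt shear: A_b = π(24)²/4 = 452.39 mm². φR_n = 0.75 × 469 × 452.39 × 10 × 1 = 1591.3 kN.
Bearing (10 mm plate, F_u = 450 MPa): end bolts L_c = 42 − 27/2 = 28.5, R_n = min(1.2×28.5×10×450, 2.4×24×10×450) = 153.9 kN/bolt; interior L_c = 78 − 27 = 51, R_n = 259.2 kN/bolt. φR_n = 0.75 × (2×153.9 + 8×259.2) = 1786.1 kN.
Block shear: shear path 2×[42+4×78] = 2×354 mm, A_gv = 7080, A_nv = 2×(354 − 4.5×29)×10 = 4470 mm²; tension across gage: (77 − 1×29)×10 = 480 mm². R_n = min(0.6×450×4470, 0.6×350×7080) + 1.0×450×480 = min(1206.9, 1486.8) + 216 = 1422.9 kN. φR_n = 0.75 × 1422.9 = 1067.2 kN.
Tension rupture (net): A_n = (264 − 2×29)×10 = 2060 mm² (U = 1.0, A_e = A_n). φR_n = 0.75 × 450 × 2060 = 695.3 kN.
Governing: min(1591.3, 1786.1, 1067.2, 695.3) = 695.3 kN → net-section rupture.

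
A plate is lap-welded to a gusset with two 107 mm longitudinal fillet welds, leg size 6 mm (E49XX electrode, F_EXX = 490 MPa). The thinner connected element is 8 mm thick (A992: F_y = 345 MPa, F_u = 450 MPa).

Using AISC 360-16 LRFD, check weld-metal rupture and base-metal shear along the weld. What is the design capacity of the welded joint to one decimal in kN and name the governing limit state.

200.2 kN (weld metal governs)

Weld metal: throat = 0.707×6 = 4.242 mm, L = 2×107 = 214 mm. φR_n = 0.75 × 0.6 × 490 × 4.242 × 214 = 200.2 kN.
Base metal shear (8 mm plate): yield φR_n = 1.0×0.6×345×8×214 = 354.4 kN; rupture φR_n = 0.75×0.6×450×8×214 = 346.7 kN; take 346.7 kN (rupture).
Governing: min(200.2, 346.7) = 200.2 kN → weld metal.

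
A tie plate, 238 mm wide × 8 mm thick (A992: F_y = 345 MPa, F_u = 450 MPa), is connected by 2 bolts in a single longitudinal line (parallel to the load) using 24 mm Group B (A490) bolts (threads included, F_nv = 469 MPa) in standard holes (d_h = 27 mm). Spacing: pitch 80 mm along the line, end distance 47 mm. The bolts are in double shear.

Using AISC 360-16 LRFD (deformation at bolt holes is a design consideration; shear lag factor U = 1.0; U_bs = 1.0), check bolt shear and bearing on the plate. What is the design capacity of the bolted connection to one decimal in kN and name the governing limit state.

264.1 kN (bearing governs)

Bolt shear: A_b = π(24)²/4 = 452.39 mm². φR_n = 0.75 × 469 × 452.39 × 2 × 2 = 636.5 kN.
Bearing (8 mm plate, F_u = 450 MPa): end bolts L_c = 47 − 27/2 = 33.5, R_n = min(1.2×33.5×8×450, 2.4×24×8×450) = 144.72 kN/bolt; interior L_c = 80 − 27 = 53, R_n = 207.36 kN/bolt. φR_n = 0.75 × (1×144.72 + 1×207.36) = 264.1 kN.
Governing: min(636.5, 264.1) = 264.1 kN → bearing.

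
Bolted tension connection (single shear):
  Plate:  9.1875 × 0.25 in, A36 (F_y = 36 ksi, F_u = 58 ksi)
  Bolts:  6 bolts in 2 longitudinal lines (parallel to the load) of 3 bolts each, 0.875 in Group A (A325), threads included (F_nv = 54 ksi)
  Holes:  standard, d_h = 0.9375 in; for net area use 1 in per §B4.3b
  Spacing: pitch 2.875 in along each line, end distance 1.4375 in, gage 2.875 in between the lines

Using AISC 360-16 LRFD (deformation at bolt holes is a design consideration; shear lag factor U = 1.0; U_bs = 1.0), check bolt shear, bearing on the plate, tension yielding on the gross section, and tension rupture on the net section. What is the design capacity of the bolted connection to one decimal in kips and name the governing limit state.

Bolt shear: A_b = π(0.875)²/4 = 0.60132 in². φR_n = 0.75 × 54 × 0.60132 × 6 × 1 = 146.1 kips.
Bearing (0.25 in plate, F_u = 58 ksi): end bolts L_c = 1.4375 − 0.9375/2 = 0.96875, R_n = min(1.2×0.96875×0.25×58, 2.4×0.875×0.25×58) = 16.856 kips/bolt; interior L_c = 2.875 − 0.9375 = 1.9375, R_n = 30.45 kips/bolt. φR_n = 0.75 × (2×16.856 + 4×30.45) = 116.6 kips.
Tension yield (gross): A_g = 9.1875×0.25 = 2.2969 in². φR_n = 0.90 × 36 × 2.2969 = 74.4 kips.
Tension rupture (net): A_n = (9.1875 − 2×1)×0.25 = 1.7969 in² (U = 1.0, A_e = A_n). φR_n = 0.75 × 58 × 1.7969 = 78.2 kips.
Governing: min(146.1, 116.6, 74.4, 78.2) = 74.4 kips → gross-section yield.

74.4 kips (gross-section yield governs)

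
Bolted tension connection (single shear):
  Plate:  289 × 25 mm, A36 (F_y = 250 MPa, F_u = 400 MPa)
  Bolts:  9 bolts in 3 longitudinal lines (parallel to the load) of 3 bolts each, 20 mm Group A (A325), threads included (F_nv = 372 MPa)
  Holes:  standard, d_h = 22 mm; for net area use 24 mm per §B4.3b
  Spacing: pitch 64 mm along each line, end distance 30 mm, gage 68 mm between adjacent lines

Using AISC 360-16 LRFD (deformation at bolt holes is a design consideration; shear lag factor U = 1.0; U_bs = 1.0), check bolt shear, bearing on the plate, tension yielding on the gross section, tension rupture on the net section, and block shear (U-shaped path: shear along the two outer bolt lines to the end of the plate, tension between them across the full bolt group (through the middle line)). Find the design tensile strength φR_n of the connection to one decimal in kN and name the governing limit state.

788.9 kN (bolt shear governs)

Bolt shear: A_b = π(20)²/4 = 314.16 mm². φR_n = 0.75 × 372 × 314.16 × 9 × 1 = 788.9 kN.
Bearing (25 mm plate, F_u = 400 MPa): end bolts L_c = 30 − 22/2 = 19, R_n = min(1.2×19×25×400, 2.4×20×25×400) = 228 kN/bolt; interior L_c = 64 − 22 = 42, R_n = 480 kN/bolt. φR_n = 0.75 × (3×228 + 6×480) = 2673.0 kN.
Tension yield (gross): A_g = 289×25 = 7225 mm². φR_n = 0.90 × 250 × 7225 = 1625.6 kN.
Tension rupture (net): A_n = (289 − 3×24)×25 = 5425 mm² (U = 1.0, A_e = A_n). φR_n = 0.75 × 400 × 5425 = 1627.5 kN.
Block shear: shear path 2×[30+2×64] = 2×158 mm, A_gv = 7900, A_nv = 2×(158 − 2.5×24)×25 = 4900 mm²; tension across gage: (136 − 2×24)×25 = 2200 mm². R_n = min(0.6×400×4900, 0.6×250×7900) + 1.0×400×2200 = min(1176, 1185) + 880 = 2056 kN. φR_n = 0.75 × 2056 = 1542.0 kN.
Governing: min(788.9, 2673.0, 1625.6, 1627.5, 1542.0) = 788.9 kN → bolt shear.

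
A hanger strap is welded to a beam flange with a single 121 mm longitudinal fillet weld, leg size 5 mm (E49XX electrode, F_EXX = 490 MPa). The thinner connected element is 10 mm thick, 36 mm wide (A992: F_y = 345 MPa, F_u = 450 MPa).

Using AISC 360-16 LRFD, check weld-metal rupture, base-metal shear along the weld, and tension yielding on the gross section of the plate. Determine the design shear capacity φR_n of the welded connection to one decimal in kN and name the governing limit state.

94.3 kN (weld metal governs)

Weld metal: throat = 0.707×5 = 3.535 mm, L = 121 mm. φR_n = 0.75 × 0.6 × 490 × 3.535 × 121 = 94.3 kN.
Base metal shear (10 mm plate): yield φR_n = 1.0×0.6×345×10×121 = 250.5 kN; rupture φR_n = 0.75×0.6×450×10×121 = 245.0 kN; take 245.0 kN (rupture).
Tension yield (gross): A_g = 36×10 = 360 mm². φR_n = 0.90 × 345 × 360 = 111.8 kN.
Governing: min(94.3, 245.0, 111.8) = 94.3 kN → weld metal.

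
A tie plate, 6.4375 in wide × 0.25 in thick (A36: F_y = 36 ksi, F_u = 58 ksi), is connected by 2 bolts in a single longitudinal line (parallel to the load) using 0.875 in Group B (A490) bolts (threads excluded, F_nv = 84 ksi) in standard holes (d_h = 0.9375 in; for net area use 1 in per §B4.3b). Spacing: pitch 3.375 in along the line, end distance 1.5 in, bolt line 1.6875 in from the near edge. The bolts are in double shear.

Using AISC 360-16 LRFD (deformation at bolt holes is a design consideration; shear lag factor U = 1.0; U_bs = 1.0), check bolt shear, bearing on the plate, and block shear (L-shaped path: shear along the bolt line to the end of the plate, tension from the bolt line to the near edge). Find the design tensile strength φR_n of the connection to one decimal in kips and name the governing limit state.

Bolt shear: A_b = π(0.875)²/4 = 0.60132 in². φR_n = 0.75 × 84 × 0.60132 × 2 × 2 = 151.5 kips.
Bearing (0.25 in plate, F_u = 58 ksi): end bolts L_c = 1.5 − 0.9375/2 = 1.03125, R_n = min(1.2×1.03125×0.25×58, 2.4×0.875×0.25×58) = 17.944 kips/bolt; interior L_c = 3.375 − 0.9375 = 2.4375, R_n = 30.45 kips/bolt. φR_n = 0.75 × (1×17.944 + 1×30.45) = 36.3 kips.
Block shear: shear path 1×[1.5+1×3.375] = 1×4.875 in, A_gv = 1.2188, A_nv = 1×(4.875 − 1.5×1)×0.25 = 0.84375 in²; tension to near edge: (1.6875 − 0.5×1)×0.25 = 0.29688 in². R_n = min(0.6×58×0.84375, 0.6×36×1.2188) + 1.0×58×0.29688 = min(29.363, 26.326) + 17.219 = 43.545 kips. φR_n = 0.75 × 43.545 = 32.7 kips.
Governing: min(151.5, 36.3, 32.7) = 32.7 kips → block shear.

32.7 kips (block shear governs)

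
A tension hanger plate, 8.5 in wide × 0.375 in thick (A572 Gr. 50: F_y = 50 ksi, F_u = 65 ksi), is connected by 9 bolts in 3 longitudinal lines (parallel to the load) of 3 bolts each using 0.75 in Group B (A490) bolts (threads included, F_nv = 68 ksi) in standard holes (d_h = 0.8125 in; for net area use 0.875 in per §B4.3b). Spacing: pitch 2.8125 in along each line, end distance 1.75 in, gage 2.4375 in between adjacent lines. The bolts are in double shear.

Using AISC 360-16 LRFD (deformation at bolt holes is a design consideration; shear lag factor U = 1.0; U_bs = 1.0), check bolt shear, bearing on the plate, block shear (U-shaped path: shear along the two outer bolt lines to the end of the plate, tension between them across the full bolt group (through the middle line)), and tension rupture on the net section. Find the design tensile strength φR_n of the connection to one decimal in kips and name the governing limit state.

107.4 kips (net-section rupture governs)

Bolt shear: A_b = π(0.75)²/4 = 0.44179 in². φR_n = 0.75 × 68 × 0.44179 × 9 × 2 = 405.6 kips.
Bearing (0.375 in plate, F_u = 65 ksi): end bolts L_c = 1.75 − 0.8125/2 = 1.34375, R_n = min(1.2×1.34375×0.375×65, 2.4×0.75×0.375×65) = 39.305 kips/bolt; interior L_c = 2.8125 − 0.8125 = 2, R_n = 43.875 kips/bolt. φR_n = 0.75 × (3×39.305 + 6×43.875) = 285.9 kips.
Block shear: shear path 2×[1.75+2×2.8125] = 2×7.375 in, A_gv = 5.5313, A_nv = 2×(7.375 − 2.5×0.875)×0.375 = 3.8906 in²; tension across gage: (4.875 − 2×0.875)×0.375 = 1.1719 in². R_n = min(0.6×65×3.8906, 0.6×50×5.5313) + 1.0×65×1.1719 = min(151.73, 165.94) + 76.174 = 227.9 kips. φR_n = 0.75 × 227.9 = 170.9 kips.
Tension rupture (net): A_n = (8.5 − 3×0.875)×0.375 = 2.2031 in² (U = 1.0, A_e = A_n). φR_n = 0.75 × 65 × 2.2031 = 107.4 kips.
Governing: min(405.6, 285.9, 170.9, 107.4) = 107.4 kips → net-section rupture.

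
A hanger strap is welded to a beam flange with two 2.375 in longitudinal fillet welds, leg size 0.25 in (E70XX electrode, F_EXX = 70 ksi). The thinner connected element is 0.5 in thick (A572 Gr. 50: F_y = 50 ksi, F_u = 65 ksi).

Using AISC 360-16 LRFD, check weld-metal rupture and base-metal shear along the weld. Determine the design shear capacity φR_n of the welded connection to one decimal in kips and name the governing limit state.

26.4 kips (weld metal governs)

Weld metal: throat = 0.707×0.25 = 0.17675 in, L = 2×2.375 = 4.75 in. φR_n = 0.75 × 0.6 × 70 × 0.17675 × 4.75 = 26.4 kips.
Base metal shear (0.5 in plate): yield φR_n = 1.0×0.6×50×0.5×4.75 = 71.3 kips; rupture φR_n = 0.75×0.6×65×0.5×4.75 = 69.5 kips; take 69.5 kips (rupture).
Governing: min(26.4, 69.5) = 26.4 kips → weld metal.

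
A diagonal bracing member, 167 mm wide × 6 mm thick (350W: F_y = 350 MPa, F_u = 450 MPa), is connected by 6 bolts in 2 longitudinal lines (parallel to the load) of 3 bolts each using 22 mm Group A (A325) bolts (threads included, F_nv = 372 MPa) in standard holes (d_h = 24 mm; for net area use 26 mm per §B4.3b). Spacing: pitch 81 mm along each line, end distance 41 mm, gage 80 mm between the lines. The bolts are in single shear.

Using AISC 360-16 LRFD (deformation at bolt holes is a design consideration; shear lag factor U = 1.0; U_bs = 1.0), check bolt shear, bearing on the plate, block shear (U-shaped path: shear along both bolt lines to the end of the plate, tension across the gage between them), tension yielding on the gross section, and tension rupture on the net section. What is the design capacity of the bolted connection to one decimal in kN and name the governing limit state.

232.9 kN (net-section rupture governs)

Bolt shear: A_b = π(22)²/4 = 380.13 mm². φR_n = 0.75 × 372 × 380.13 × 6 × 1 = 636.3 kN.
Bearing (6 mm plate, F_u = 450 MPa): end bolts L_c = 41 − 24/2 = 29, R_n = min(1.2×29×6×450, 2.4×22×6×450) = 93.96 kN/bolt; interior L_c = 81 − 24 = 57, R_n = 142.56 kN/bolt. φR_n = 0.75 × (2×93.96 + 4×142.56) = 568.6 kN.
Block shear: shear path 2×[41+2×81] = 2×203 mm, A_gv = 2436, A_nv = 2×(203 − 2.5×26)×6 = 1656 mm²; tension across gage: (80 − 1×26)×6 = 324 mm². R_n = min(0.6×450×1656, 0.6×350×2436) + 1.0×450×324 = min(447.12, 511.56) + 145.8 = 592.92 kN. φR_n = 0.75 × 592.92 = 444.7 kN.
Tension yield (gross): A_g = 167×6 = 1002 mm². φR_n = 0.90 × 350 × 1002 = 315.6 kN.
Tension rupture (net): A_n = (167 − 2×26)×6 = 690 mm² (U = 1.0, A_e = A_n). φR_n = 0.75 × 450 × 690 = 232.9 kN.
Governing: min(636.3, 568.6, 444.7, 315.6, 232.9) = 232.9 kN → net-section rupture.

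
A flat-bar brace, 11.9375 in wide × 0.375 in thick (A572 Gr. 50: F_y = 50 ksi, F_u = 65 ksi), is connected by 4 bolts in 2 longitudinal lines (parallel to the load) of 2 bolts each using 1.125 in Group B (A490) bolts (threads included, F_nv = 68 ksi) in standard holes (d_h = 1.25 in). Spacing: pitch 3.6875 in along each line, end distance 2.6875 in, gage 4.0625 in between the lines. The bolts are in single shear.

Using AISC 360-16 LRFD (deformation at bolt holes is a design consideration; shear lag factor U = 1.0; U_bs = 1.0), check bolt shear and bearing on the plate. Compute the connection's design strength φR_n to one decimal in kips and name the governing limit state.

189.2 kips (bearing governs)

Bolt shear: A_b = π(1.125)²/4 = 0.99402 in². φR_n = 0.75 × 68 × 0.99402 × 4 × 1 = 202.8 kips.
Bearing (0.375 in plate, F_u = 65 ksi): end bolts L_c = 2.6875 − 1.25/2 = 2.0625, R_n = min(1.2×2.0625×0.375×65, 2.4×1.125×0.375×65) = 60.328 kips/bolt; interior L_c = 3.6875 − 1.25 = 2.4375, R_n = 65.813 kips/bolt. φR_n = 0.75 × (2×60.328 + 2×65.813) = 189.2 kips.
Governing: min(202.8, 189.2) = 189.2 kips → bearing.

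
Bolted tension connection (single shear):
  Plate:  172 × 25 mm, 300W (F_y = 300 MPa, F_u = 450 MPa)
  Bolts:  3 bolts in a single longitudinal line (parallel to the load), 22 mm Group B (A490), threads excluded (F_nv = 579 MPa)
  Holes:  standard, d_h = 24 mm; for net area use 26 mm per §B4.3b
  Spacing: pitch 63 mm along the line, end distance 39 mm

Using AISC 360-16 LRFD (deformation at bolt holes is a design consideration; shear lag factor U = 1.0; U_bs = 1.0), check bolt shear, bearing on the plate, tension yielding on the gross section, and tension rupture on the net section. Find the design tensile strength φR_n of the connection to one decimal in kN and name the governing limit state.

Bolt shear: A_b = π(22)²/4 = 380.13 mm². φR_n = 0.75 × 579 × 380.13 × 3 × 1 = 495.2 kN.
Bearing (25 mm plate, F_u = 450 MPa): end bolts L_c = 39 − 24/2 = 27, R_n = min(1.2×27×25×450, 2.4×22×25×450) = 364.5 kN/bolt; interior L_c = 63 − 24 = 39, R_n = 526.5 kN/bolt. φR_n = 0.75 × (1×364.5 + 2×526.5) = 1063.1 kN.
Tension yield (gross): A_g = 172×25 = 4300 mm². φR_n = 0.90 × 300 × 4300 = 1161.0 kN.
Tension rupture (net): A_n = (172 − 1×26)×25 = 3650 mm² (U = 1.0, A_e = A_n). φR_n = 0.75 × 450 × 3650 = 1231.9 kN.
Governing: min(495.2, 1063.1, 1161.0, 1231.9) = 495.2 kN → bolt shear.

495.2 kN (bolt shear governs)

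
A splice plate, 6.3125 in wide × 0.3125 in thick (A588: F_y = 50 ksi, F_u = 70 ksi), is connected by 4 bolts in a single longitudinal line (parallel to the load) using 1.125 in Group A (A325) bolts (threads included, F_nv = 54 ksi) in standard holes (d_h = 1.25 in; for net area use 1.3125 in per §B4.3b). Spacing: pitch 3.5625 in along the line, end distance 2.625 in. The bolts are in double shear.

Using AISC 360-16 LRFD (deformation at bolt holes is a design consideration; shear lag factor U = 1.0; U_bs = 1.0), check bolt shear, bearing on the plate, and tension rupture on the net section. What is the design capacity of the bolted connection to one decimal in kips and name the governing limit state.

Bolt shear: A_b = π(1.125)²/4 = 0.99402 in². φR_n = 0.75 × 54 × 0.99402 × 4 × 2 = 322.1 kips.
Bearing (0.3125 in plate, F_u = 70 ksi): end bolts L_c = 2.625 − 1.25/2 = 2, R_n = min(1.2×2×0.3125×70, 2.4×1.125×0.3125×70) = 52.5 kips/bolt; interior L_c = 3.5625 − 1.25 = 2.3125, R_n = 59.063 kips/bolt. φR_n = 0.75 × (1×52.5 + 3×59.063) = 172.3 kips.
Tension rupture (net): A_n = (6.3125 − 1×1.3125)×0.3125 = 1.5625 in² (U = 1.0, A_e = A_n). φR_n = 0.75 × 70 × 1.5625 = 82.0 kips.
Governing: min(322.1, 172.3, 82.0) = 82.0 kips → net-section rupture.

82.0 kips (net-section rupture governs)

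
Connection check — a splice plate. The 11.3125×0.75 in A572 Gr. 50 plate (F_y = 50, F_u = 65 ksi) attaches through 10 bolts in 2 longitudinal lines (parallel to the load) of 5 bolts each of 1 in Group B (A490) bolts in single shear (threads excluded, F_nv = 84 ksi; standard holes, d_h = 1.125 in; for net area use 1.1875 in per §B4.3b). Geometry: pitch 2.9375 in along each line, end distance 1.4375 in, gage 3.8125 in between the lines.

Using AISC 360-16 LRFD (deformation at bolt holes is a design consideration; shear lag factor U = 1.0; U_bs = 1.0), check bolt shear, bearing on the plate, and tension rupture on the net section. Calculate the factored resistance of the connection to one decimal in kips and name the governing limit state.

Bolt shear: A_b = π(1)²/4 = 0.7854 in². φR_n = 0.75 × 84 × 0.7854 × 10 × 1 = 494.8 kips.
Bearing (0.75 in plate, F_u = 65 ksi): end bolts L_c = 1.4375 − 1.125/2 = 0.875, R_n = min(1.2×0.875×0.75×65, 2.4×1×0.75×65) = 51.188 kips/bolt; interior L_c = 2.9375 − 1.125 = 1.8125, R_n = 106.03 kips/bolt. φR_n = 0.75 × (2×51.188 + 8×106.03) = 713.0 kips.
Tension rupture (net): A_n = (11.3125 − 2×1.1875)×0.75 = 6.7031 in² (U = 1.0, A_e = A_n). φR_n = 0.75 × 65 × 6.7031 = 326.8 kips.
Governing: min(494.8, 713.0, 326.8) = 326.8 kips → net-section rupture.

326.8 kips (net-section rupture governs)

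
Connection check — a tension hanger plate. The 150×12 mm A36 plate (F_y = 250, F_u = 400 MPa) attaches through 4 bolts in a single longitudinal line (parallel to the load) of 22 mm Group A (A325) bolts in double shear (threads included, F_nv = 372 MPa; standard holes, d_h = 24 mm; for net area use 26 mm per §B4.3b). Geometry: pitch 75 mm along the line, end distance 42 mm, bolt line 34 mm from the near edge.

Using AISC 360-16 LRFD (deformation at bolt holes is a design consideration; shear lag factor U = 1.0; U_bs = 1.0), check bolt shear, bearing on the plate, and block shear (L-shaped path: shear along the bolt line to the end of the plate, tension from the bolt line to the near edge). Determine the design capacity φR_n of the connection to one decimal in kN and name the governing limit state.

Bolt shear: A_b = π(22)²/4 = 380.13 mm². φR_n = 0.75 × 372 × 380.13 × 4 × 2 = 848.5 kN.
Bearing (12 mm plate, F_u = 400 MPa): end bolts L_c = 42 − 24/2 = 30, R_n = min(1.2×30×12×400, 2.4×22×12×400) = 172.8 kN/bolt; interior L_c = 75 − 24 = 51, R_n = 253.44 kN/bolt. φR_n = 0.75 × (1×172.8 + 3×253.44) = 699.8 kN.
Block shear: shear path 1×[42+3×75] = 1×267 mm, A_gv = 3204, A_nv = 1×(267 − 3.5×26)×12 = 2112 mm²; tension to near edge: (34 − 0.5×26)×12 = 252 mm². R_n = min(0.6×400×2112, 0.6×250×3204) + 1.0×400×252 = min(506.88, 480.6) + 100.8 = 581.4 kN. φR_n = 0.75 × 581.4 = 436.1 kN.
Governing: min(848.5, 699.8, 436.1) = 436.1 kN → block shear.

436.1 kN (block shear governs)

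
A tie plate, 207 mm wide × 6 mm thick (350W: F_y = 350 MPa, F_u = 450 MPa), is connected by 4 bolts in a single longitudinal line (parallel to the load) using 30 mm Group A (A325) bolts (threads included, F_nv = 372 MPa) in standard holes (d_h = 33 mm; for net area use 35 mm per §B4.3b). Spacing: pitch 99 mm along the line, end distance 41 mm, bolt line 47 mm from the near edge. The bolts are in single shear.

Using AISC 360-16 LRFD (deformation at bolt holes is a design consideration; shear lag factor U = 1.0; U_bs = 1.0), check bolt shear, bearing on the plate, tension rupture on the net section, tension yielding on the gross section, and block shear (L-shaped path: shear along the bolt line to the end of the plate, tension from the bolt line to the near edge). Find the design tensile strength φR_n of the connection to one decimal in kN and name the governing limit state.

Bolt shear: A_b = π(30)²/4 = 706.86 mm². φR_n = 0.75 × 372 × 706.86 × 4 × 1 = 788.9 kN.
Bearing (6 mm plate, F_u = 450 MPa): end bolts L_c = 41 − 33/2 = 24.5, R_n = min(1.2×24.5×6×450, 2.4×30×6×450) = 79.38 kN/bolt; interior L_c = 99 − 33 = 66, R_n = 194.4 kN/bolt. φR_n = 0.75 × (1×79.38 + 3×194.4) = 496.9 kN.
Tension rupture (net): A_n = (207 − 1×35)×6 = 1032 mm² (U = 1.0, A_e = A_n). φR_n = 0.75 × 450 × 1032 = 348.3 kN.
Tension yield (gross): A_g = 207×6 = 1242 mm². φR_n = 0.90 × 350 × 1242 = 391.2 kN.
Block shear: shear path 1×[41+3×99] = 1×338 mm, A_gv = 2028, A_nv = 1×(338 − 3.5×35)×6 = 1293 mm²; tension to near edge: (47 − 0.5×35)×6 = 177 mm². R_n = min(0.6×450×1293, 0.6×350×2028) + 1.0×450×177 = min(349.11, 425.88) + 79.65 = 428.76 kN. φR_n = 0.75 × 428.76 = 321.6 kN.
Governing: min(788.9, 496.9, 348.3, 391.2, 321.6) = 321.6 kN → block shear.

321.6 kN (block shear governs)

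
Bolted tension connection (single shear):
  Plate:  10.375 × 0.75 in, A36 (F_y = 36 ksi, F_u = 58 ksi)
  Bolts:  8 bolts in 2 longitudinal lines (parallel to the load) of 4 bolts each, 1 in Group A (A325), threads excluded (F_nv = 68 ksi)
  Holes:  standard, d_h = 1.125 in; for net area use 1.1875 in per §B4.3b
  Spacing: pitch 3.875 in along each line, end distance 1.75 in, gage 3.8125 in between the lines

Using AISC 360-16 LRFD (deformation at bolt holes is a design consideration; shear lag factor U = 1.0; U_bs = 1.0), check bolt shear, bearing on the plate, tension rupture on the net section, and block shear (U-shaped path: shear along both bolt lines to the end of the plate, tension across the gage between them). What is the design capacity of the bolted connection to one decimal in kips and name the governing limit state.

Bolt shear: A_b = π(1)²/4 = 0.7854 in². φR_n = 0.75 × 68 × 0.7854 × 8 × 1 = 320.4 kips.
Bearing (0.75 in plate, F_u = 58 ksi): end bolts L_c = 1.75 − 1.125/2 = 1.1875, R_n = min(1.2×1.1875×0.75×58, 2.4×1×0.75×58) = 61.988 kips/bolt; interior L_c = 3.875 − 1.125 = 2.75, R_n = 104.4 kips/bolt. φR_n = 0.75 × (2×61.988 + 6×104.4) = 562.8 kips.
Tension rupture (net): A_n = (10.375 − 2×1.1875)×0.75 = 6 in² (U = 1.0, A_e = A_n). φR_n = 0.75 × 58 × 6 = 261.0 kips.
Block shear: shear path 2×[1.75+3×3.875] = 2×13.375 in, A_gv = 20.063, A_nv = 2×(13.375 − 3.5×1.1875)×0.75 = 13.828 in²; tension across gage: (3.8125 − 1×1.1875)×0.75 = 1.9688 in². R_n = min(0.6×58×13.828, 0.6×36×20.063) + 1.0×58×1.9688 = min(481.21, 433.36) + 114.19 = 547.55 kips. φR_n = 0.75 × 547.55 = 410.7 kips.
Governing: min(320.4, 562.8, 261.0, 410.7) = 261.0 kips → net-section rupture.

261.0 kips (net-section rupture governs)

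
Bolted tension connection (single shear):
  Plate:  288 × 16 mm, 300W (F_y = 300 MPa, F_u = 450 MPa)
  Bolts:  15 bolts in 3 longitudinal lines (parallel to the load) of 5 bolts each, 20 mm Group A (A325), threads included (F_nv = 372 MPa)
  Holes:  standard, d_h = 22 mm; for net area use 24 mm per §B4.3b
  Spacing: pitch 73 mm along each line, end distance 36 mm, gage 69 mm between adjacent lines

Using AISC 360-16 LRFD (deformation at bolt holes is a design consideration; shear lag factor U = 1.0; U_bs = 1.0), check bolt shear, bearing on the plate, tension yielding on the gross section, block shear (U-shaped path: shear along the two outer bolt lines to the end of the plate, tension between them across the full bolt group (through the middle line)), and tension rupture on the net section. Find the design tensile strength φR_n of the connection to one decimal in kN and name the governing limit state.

1166.4 kN (net-section rupture governs)

Bolt shear: A_b = π(20)²/4 = 314.16 mm². φR_n = 0.75 × 372 × 314.16 × 15 × 1 = 1314.8 kN.
Bearing (16 mm plate, F_u = 450 MPa): end bolts L_c = 36 − 22/2 = 25, R_n = min(1.2×25×16×450, 2.4×20×16×450) = 216 kN/bolt; interior L_c = 73 − 22 = 51, R_n = 345.6 kN/bolt. φR_n = 0.75 × (3×216 + 12×345.6) = 3596.4 kN.
Tension yield (gross): A_g = 288×16 = 4608 mm². φR_n = 0.90 × 300 × 4608 = 1244.2 kN.
Block shear: shear path 2×[36+4×73] = 2×328 mm, A_gv = 10496, A_nv = 2×(328 − 4.5×24)×16 = 7040 mm²; tension across gage: (138 − 2×24)×16 = 1440 mm². R_n = min(0.6×450×7040, 0.6×300×10496) + 1.0×450×1440 = min(1900.8, 1889.3) + 648 = 2537.3 kN. φR_n = 0.75 × 2537.3 = 1903.0 kN.
Tension rupture (net): A_n = (288 − 3×24)×16 = 3456 mm² (U = 1.0, A_e = A_n). φR_n = 0.75 × 450 × 3456 = 1166.4 kN.
Governing: min(1314.8, 3596.4, 1244.2, 1903.0, 1166.4) = 1166.4 kN → net-section rupture.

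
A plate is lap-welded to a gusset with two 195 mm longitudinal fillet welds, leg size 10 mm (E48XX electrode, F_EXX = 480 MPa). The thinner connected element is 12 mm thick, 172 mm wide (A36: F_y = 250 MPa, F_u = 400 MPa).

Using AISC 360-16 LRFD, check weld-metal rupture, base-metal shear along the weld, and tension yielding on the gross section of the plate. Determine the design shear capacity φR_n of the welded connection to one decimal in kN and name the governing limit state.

464.4 kN (gross-section yield governs)

Weld metal: throat = 0.707×10 = 7.07 mm, L = 2×195 = 390 mm. φR_n = 0.75 × 0.6 × 480 × 7.07 × 390 = 595.6 kN.
Base metal shear (12 mm plate): yield φR_n = 1.0×0.6×250×12×390 = 702.0 kN; rupture φR_n = 0.75×0.6×400×12×390 = 842.4 kN; take 702.0 kN (yield).
Tension yield (gross): A_g = 172×12 = 2064 mm². φR_n = 0.90 × 250 × 2064 = 464.4 kN.
Governing: min(595.6, 702.0, 464.4) = 464.4 kN → gross-section yield.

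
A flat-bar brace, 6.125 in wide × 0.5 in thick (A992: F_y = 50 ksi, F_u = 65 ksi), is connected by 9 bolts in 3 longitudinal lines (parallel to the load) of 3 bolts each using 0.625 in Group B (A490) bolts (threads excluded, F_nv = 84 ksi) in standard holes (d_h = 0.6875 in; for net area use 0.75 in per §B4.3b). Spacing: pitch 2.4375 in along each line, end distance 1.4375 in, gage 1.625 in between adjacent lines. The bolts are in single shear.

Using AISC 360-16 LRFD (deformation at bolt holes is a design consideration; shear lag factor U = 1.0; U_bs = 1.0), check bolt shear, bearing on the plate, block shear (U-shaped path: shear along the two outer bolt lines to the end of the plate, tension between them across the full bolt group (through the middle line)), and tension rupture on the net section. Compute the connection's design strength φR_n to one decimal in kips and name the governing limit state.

Bolt shear: A_b = π(0.625)²/4 = 0.3068 in². φR_n = 0.75 × 84 × 0.3068 × 9 × 1 = 174.0 kips.
Bearing (0.5 in plate, F_u = 65 ksi): end bolts L_c = 1.4375 − 0.6875/2 = 1.09375, R_n = min(1.2×1.09375×0.5×65, 2.4×0.625×0.5×65) = 42.656 kips/bolt; interior L_c = 2.4375 − 0.6875 = 1.75, R_n = 48.75 kips/bolt. φR_n = 0.75 × (3×42.656 + 6×48.75) = 315.4 kips.
Block shear: shear path 2×[1.4375+2×2.4375] = 2×6.3125 in, A_gv = 6.3125, A_nv = 2×(6.3125 − 2.5×0.75)×0.5 = 4.4375 in²; tension across gage: (3.25 − 2×0.75)×0.5 = 0.875 in². R_n = min(0.6×65×4.4375, 0.6×50×6.3125) + 1.0×65×0.875 = min(173.06, 189.38) + 56.875 = 229.94 kips. φR_n = 0.75 × 229.94 = 172.5 kips.
Tension rupture (net): A_n = (6.125 − 3×0.75)×0.5 = 1.9375 in² (U = 1.0, A_e = A_n). φR_n = 0.75 × 65 × 1.9375 = 94.5 kips.
Governing: min(174.0, 315.4, 172.5, 94.5) = 94.5 kips → net-section rupture.

94.5 kips (net-section rupture governs)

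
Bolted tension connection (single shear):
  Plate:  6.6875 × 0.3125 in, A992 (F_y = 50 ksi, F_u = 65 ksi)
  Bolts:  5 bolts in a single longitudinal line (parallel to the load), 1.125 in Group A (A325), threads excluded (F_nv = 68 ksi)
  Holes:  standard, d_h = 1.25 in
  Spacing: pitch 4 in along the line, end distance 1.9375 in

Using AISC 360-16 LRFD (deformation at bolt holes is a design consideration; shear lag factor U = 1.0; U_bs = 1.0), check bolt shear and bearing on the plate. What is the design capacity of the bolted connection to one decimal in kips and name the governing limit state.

188.5 kips (bearing governs)

Bolt shear: A_b = π(1.125)²/4 = 0.99402 in². φR_n = 0.75 × 68 × 0.99402 × 5 × 1 = 253.5 kips.
Bearing (0.3125 in plate, F_u = 65 ksi): end bolts L_c = 1.9375 − 1.25/2 = 1.3125, R_n = min(1.2×1.3125×0.3125×65, 2.4×1.125×0.3125×65) = 31.992 kips/bolt; interior L_c = 4 − 1.25 = 2.75, R_n = 54.844 kips/bolt. φR_n = 0.75 × (1×31.992 + 4×54.844) = 188.5 kips.
Governing: min(253.5, 188.5) = 188.5 kips → bearing.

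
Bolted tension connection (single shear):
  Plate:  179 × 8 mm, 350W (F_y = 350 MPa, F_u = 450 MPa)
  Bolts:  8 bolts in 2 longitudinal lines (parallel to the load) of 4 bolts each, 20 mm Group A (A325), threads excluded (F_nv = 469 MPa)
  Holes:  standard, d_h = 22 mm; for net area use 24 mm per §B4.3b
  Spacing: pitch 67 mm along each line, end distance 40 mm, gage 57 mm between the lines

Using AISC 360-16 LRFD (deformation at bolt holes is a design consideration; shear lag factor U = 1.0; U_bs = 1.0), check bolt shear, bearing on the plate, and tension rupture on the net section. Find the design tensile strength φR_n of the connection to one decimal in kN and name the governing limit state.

353.7 kN (net-section rupture governs)

Bolt shear: A_b = π(20)²/4 = 314.16 mm². φR_n = 0.75 × 469 × 314.16 × 8 × 1 = 884.0 kN.
Bearing (8 mm plate, F_u = 450 MPa): end bolts L_c = 40 − 22/2 = 29, R_n = min(1.2×29×8×450, 2.4×20×8×450) = 125.28 kN/bolt; interior L_c = 67 − 22 = 45, R_n = 172.8 kN/bolt. φR_n = 0.75 × (2×125.28 + 6×172.8) = 965.5 kN.
Tension rupture (net): A_n = (179 − 2×24)×8 = 1048 mm² (U = 1.0, A_e = A_n). φR_n = 0.75 × 450 × 1048 = 353.7 kN.
Governing: min(884.0, 965.5, 353.7) = 353.7 kN → net-section rupture.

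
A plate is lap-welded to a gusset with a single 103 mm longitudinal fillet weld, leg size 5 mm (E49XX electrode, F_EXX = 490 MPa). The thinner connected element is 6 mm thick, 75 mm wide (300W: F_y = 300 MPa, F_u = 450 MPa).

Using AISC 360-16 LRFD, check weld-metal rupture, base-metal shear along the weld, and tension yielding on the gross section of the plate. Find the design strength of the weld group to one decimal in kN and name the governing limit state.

Weld metal: throat = 0.707×5 = 3.535 mm, L = 103 mm. φR_n = 0.75 × 0.6 × 490 × 3.535 × 103 = 80.3 kN.
Base metal shear (6 mm plate): yield φR_n = 1.0×0.6×300×6×103 = 111.2 kN; rupture φR_n = 0.75×0.6×450×6×103 = 125.1 kN; take 111.2 kN (yield).
Tension yield (gross): A_g = 75×6 = 450 mm². φR_n = 0.90 × 300 × 450 = 121.5 kN.
Governing: min(80.3, 111.2, 121.5) = 80.3 kN → weld metal.

80.3 kN (weld metal governs)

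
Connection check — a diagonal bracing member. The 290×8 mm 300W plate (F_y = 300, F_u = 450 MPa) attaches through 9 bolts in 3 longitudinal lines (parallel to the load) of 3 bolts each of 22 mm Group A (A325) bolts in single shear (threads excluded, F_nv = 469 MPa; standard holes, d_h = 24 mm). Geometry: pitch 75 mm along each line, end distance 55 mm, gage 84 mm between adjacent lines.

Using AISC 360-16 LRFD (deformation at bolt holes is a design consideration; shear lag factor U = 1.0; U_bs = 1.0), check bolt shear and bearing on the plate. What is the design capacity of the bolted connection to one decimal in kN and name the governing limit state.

1203.4 kN (bolt shear governs)

Bolt shear: A_b = π(22)²/4 = 380.13 mm². φR_n = 0.75 × 469 × 380.13 × 9 × 1 = 1203.4 kN.
Bearing (8 mm plate, F_u = 450 MPa): end bolts L_c = 55 − 24/2 = 43, R_n = min(1.2×43×8×450, 2.4×22×8×450) = 185.76 kN/bolt; interior L_c = 75 − 24 = 51, R_n = 190.08 kN/bolt. φR_n = 0.75 × (3×185.76 + 6×190.08) = 1273.3 kN.
Governing: min(1203.4, 1273.3) = 1203.4 kN → bolt shear.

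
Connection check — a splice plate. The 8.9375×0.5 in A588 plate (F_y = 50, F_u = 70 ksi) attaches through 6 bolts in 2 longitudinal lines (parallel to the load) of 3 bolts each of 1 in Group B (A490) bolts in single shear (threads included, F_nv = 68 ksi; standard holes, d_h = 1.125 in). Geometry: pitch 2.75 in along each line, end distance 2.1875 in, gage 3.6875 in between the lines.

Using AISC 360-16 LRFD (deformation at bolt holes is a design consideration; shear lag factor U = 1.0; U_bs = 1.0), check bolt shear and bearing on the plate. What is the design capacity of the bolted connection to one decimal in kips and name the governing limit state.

Bolt shear: A_b = π(1)²/4 = 0.7854 in². φR_n = 0.75 × 68 × 0.7854 × 6 × 1 = 240.3 kips.
Bearing (0.5 in plate, F_u = 70 ksi): end bolts L_c = 2.1875 − 1.125/2 = 1.625, R_n = min(1.2×1.625×0.5×70, 2.4×1×0.5×70) = 68.25 kips/bolt; interior L_c = 2.75 − 1.125 = 1.625, R_n = 68.25 kips/bolt. φR_n = 0.75 × (2×68.25 + 4×68.25) = 307.1 kips.
Governing: min(240.3, 307.1) = 240.3 kips → bolt shear.

240.3 kips (bolt shear governs)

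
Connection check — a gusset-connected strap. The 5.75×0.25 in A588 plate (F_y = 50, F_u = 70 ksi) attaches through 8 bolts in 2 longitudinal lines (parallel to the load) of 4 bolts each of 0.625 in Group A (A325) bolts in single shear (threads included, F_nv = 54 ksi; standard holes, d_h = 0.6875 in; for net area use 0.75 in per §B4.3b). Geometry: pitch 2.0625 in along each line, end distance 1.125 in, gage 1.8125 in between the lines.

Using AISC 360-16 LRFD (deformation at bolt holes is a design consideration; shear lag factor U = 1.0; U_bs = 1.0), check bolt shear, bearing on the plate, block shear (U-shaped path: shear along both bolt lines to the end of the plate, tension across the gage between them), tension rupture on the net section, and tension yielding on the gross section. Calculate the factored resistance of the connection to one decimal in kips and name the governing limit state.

Bolt shear: A_b = π(0.625)²/4 = 0.3068 in². φR_n = 0.75 × 54 × 0.3068 × 8 × 1 = 99.4 kips.
Bearing (0.25 in plate, F_u = 70 ksi): end bolts L_c = 1.125 − 0.6875/2 = 0.78125, R_n = min(1.2×0.78125×0.25×70, 2.4×0.625×0.25×70) = 16.406 kips/bolt; interior L_c = 2.0625 − 0.6875 = 1.375, R_n = 26.25 kips/bolt. φR_n = 0.75 × (2×16.406 + 6×26.25) = 142.7 kips.
Block shear: shear path 2×[1.125+3×2.0625] = 2×7.3125 in, A_gv = 3.6563, A_nv = 2×(7.3125 − 3.5×0.75)×0.25 = 2.3438 in²; tension across gage: (1.8125 − 1×0.75)×0.25 = 0.26563 in². R_n = min(0.6×70×2.3438, 0.6×50×3.6563) + 1.0×70×0.26563 = min(98.44, 109.69) + 18.594 = 117.03 kips. φR_n = 0.75 × 117.03 = 87.8 kips.
Tension rupture (net): A_n = (5.75 − 2×0.75)×0.25 = 1.0625 in² (U = 1.0, A_e = A_n). φR_n = 0.75 × 70 × 1.0625 = 55.8 kips.
Tension yield (gross): A_g = 5.75×0.25 = 1.4375 in². φR_n = 0.90 × 50 × 1.4375 = 64.7 kips.
Governing: min(99.4, 142.7, 87.8, 55.8, 64.7) = 55.8 kips → net-section rupture.

55.8 kips (net-section rupture governs)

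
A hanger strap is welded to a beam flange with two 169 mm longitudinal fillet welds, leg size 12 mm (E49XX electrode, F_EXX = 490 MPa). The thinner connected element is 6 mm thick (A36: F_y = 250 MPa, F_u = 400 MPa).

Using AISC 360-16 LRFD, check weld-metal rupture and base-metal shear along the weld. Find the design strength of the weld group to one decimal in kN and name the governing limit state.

304.2 kN (base-metal shear governs)

Weld metal: throat = 0.707×12 = 8.484 mm, L = 2×169 = 338 mm. φR_n = 0.75 × 0.6 × 490 × 8.484 × 338 = 632.3 kN.
Base metal shear (6 mm plate): yield φR_n = 1.0×0.6×250×6×338 = 304.2 kN; rupture φR_n = 0.75×0.6×400×6×338 = 365.0 kN; take 304.2 kN (yield).
Governing: min(632.3, 304.2) = 304.2 kN → base-metal shear.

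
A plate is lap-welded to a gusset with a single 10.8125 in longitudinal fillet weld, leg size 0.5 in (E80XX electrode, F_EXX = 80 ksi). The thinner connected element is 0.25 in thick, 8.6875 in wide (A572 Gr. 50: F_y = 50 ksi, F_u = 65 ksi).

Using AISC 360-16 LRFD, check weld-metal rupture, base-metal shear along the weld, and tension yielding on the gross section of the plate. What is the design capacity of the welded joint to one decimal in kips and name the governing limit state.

Weld metal: throat = 0.707×0.5 = 0.3535 in, L = 10.8125 in. φR_n = 0.75 × 0.6 × 80 × 0.3535 × 10.8125 = 137.6 kips.
Base metal shear (0.25 in plate): yield φR_n = 1.0×0.6×50×0.25×10.8125 = 81.1 kips; rupture φR_n = 0.75×0.6×65×0.25×10.8125 = 79.1 kips; take 79.1 kips (rupture).
Tension yield (gross): A_g = 8.6875×0.25 = 2.1719 in². φR_n = 0.90 × 50 × 2.1719 = 97.7 kips.
Governing: min(137.6, 79.1, 97.7) = 79.1 kips → base-metal shear.

79.1 kips (base-metal shear governs)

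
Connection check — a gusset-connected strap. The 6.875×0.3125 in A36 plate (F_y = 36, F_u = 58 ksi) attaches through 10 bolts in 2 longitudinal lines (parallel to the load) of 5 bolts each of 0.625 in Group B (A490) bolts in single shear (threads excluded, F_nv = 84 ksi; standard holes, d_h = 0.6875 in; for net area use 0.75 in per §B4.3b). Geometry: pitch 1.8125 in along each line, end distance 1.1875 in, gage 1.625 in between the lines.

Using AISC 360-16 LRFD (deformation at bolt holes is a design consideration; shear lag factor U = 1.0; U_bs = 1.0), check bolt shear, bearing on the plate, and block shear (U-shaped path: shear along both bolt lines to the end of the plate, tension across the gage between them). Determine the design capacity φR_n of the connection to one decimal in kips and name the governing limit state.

94.5 kips (block shear governs)

Bolt shear: A_b = π(0.625)²/4 = 0.3068 in². φR_n = 0.75 × 84 × 0.3068 × 10 × 1 = 193.3 kips.
Bearing (0.3125 in plate, F_u = 58 ksi): end bolts L_c = 1.1875 − 0.6875/2 = 0.84375, R_n = min(1.2×0.84375×0.3125×58, 2.4×0.625×0.3125×58) = 18.352 kips/bolt; interior L_c = 1.8125 − 0.6875 = 1.125, R_n = 24.469 kips/bolt. φR_n = 0.75 × (2×18.352 + 8×24.469) = 174.3 kips.
Block shear: shear path 2×[1.1875+4×1.8125] = 2×8.4375 in, A_gv = 5.2734, A_nv = 2×(8.4375 − 4.5×0.75)×0.3125 = 3.1641 in²; tension across gage: (1.625 − 1×0.75)×0.3125 = 0.27344 in². R_n = min(0.6×58×3.1641, 0.6×36×5.2734) + 1.0×58×0.27344 = min(110.11, 113.91) + 15.86 = 125.97 kips. φR_n = 0.75 × 125.97 = 94.5 kips.
Governing: min(193.3, 174.3, 94.5) = 94.5 kips → block shear.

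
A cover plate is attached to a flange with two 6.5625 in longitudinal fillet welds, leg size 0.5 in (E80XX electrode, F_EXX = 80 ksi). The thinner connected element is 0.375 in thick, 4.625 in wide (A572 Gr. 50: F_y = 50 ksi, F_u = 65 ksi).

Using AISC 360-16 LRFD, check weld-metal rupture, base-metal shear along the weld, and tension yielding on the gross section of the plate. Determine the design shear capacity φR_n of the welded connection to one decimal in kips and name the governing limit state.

78.0 kips (gross-section yield governs)

Weld metal: throat = 0.707×0.5 = 0.3535 in, L = 2×6.5625 = 13.125 in. φR_n = 0.75 × 0.6 × 80 × 0.3535 × 13.125 = 167.0 kips.
Base metal shear (0.375 in plate): yield φR_n = 1.0×0.6×50×0.375×13.125 = 147.7 kips; rupture φR_n = 0.75×0.6×65×0.375×13.125 = 144.0 kips; take 144.0 kips (rupture).
Tension yield (gross): A_g = 4.625×0.375 = 1.7344 in². φR_n = 0.90 × 50 × 1.7344 = 78.0 kips.
Governing: min(167.0, 144.0, 78.0) = 78.0 kips → gross-section yield.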